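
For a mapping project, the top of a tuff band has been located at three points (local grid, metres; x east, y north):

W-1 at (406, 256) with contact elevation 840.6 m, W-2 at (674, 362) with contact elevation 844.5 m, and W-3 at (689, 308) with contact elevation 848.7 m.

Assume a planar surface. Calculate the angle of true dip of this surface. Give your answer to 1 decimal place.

4.5°

Let the plane be z = a·x + b·y + c.
W-2−W-1: 268a + 106b = 3.9;  W-3−W-1: 283a + 52b = 8.1.
Solving gives a = 0.04083, b = −0.06644.
Gradient magnitude |∇z| = √(a² + b²) = √(0.00167 + 0.00441) = 0.07798.
True dip = arctan(0.07798) = 4.5°, dipping toward NNW (azimuth ≈ 328°).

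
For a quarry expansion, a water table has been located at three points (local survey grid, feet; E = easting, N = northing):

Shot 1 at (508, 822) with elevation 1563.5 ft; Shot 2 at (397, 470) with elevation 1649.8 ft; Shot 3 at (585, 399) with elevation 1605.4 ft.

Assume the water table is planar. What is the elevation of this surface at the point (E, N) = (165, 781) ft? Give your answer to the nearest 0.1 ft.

Let the plane be z = a·E + b·N + c.
Shot 2−Shot 1: −111a − 352b = 86.3;  Shot 3−Shot 1: 77a − 423b = 41.9.
Solving gives a = −0.29378, b = −0.15253.
Then c = 1563.5 − a·508 − b·822 = 1838.12.
At (165, 781): z = −48.5 − 119.1 + 1838.12 = 1670.5 ft.

1670.5 ft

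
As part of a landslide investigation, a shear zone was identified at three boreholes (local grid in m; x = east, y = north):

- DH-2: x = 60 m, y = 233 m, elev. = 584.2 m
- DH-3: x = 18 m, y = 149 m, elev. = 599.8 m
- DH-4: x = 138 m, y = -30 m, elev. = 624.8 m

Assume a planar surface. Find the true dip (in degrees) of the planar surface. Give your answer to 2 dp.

Two edge vectors: DH-2→DH-3 = (-42, -84, 15.6), DH-2→DH-4 = (78, -263, 40.6).
Normal n = (DH-2→DH-3) × (DH-2→DH-4) = (692.4, 2922, 17598).
So ∂z/∂x = −n_x/n_z = −0.03935 and ∂z/∂y = −n_y/n_z = −0.16604.
Gradient magnitude |∇z| = √(a² + b²) = √(0.00155 + 0.02757) = 0.17064.
True dip = arctan(0.17064) = 9.68°, dipping toward NNE (azimuth ≈ 013°).

9.68°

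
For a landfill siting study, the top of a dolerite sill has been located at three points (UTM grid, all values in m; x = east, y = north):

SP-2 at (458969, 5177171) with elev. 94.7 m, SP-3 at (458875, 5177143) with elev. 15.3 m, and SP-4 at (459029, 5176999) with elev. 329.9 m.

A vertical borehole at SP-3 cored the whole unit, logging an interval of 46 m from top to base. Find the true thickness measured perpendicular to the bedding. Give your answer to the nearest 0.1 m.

Let the plane be z = a·x + b·y + c.
SP-3−SP-2: −94a − 28b = −79.4;  SP-4−SP-2: 60a − 172b = 235.2.
Solving gives a = 1.13416, b = −0.97181.
|∇z| = √(a²+b²) = 1.49356, so dip δ = arctan(1.49356) = 56.20°.
True thickness = vertical thickness × cos δ = 46 × cos 56.20° = 25.6 m.

25.6 m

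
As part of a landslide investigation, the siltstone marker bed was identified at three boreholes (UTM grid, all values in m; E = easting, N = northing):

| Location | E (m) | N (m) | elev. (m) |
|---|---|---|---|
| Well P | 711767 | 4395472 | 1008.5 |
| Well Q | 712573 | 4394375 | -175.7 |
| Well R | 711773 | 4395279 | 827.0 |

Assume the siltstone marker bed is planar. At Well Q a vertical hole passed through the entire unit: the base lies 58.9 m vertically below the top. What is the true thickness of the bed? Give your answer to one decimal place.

Let the plane be z = a·E + b·N + c.
Well Q−Well P: 806a − 1097b = −1184.2;  Well R−Well P: 6a − 193b = −181.5.
Solving gives a = −0.19765, b = 0.93427.
|∇z| = √(a²+b²) = 0.95495, so dip δ = arctan(0.95495) = 43.68°.
True thickness = vertical thickness × cos δ = 58.9 × cos 43.68° = 42.6 m.

42.6 m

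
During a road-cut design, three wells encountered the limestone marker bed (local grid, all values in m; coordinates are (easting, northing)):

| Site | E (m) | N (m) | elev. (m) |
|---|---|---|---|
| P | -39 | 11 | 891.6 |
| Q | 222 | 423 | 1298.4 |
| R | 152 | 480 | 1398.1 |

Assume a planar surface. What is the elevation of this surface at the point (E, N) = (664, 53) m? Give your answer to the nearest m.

656 m

Let the plane be z = a·E + b·N + c.
Q−P: 261a + 412b = 406.8;  R−P: 191a + 469b = 506.5.
Solving gives a = −0.40920, b = 1.24660.
Then c = 891.6 − a·-39 − b·11 = 861.93.
At (664, 53): z = −271.7 + 66.1 + 861.93 = 656.3 m.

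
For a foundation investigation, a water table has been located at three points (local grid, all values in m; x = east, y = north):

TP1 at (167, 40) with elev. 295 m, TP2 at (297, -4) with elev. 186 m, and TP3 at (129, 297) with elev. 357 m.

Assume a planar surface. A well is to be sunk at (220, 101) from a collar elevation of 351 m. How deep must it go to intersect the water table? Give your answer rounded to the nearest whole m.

91 m

Two edge vectors: TP1→TP2 = (130, -44, -109), TP1→TP3 = (-38, 257, 62).
Normal n = (TP1→TP2) × (TP1→TP3) = (25285, -3918, 31738).
So ∂z/∂x = −n_x/n_z = −0.79668 and ∂z/∂y = −n_y/n_z = 0.12345.
Intercept c from TP1: 295 + 133.05 − 4.94 = 423.11.
At (220, 101): z_contact = −175.3 + 12.5 + 423.11 = 260.3 m.
Depth below ground = 351 − 260.3 = 91 m.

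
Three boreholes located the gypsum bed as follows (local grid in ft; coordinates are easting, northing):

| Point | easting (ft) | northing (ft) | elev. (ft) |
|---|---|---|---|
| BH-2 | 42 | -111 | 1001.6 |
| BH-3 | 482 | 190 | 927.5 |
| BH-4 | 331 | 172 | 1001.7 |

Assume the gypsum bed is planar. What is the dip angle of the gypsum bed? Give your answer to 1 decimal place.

Two edge vectors: BH-2→BH-3 = (440, 301, -74.1), BH-2→BH-4 = (289, 283, 0.1).
Normal n = (BH-2→BH-3) × (BH-2→BH-4) = (21000.4, -21458.9, 37531).
So ∂z/∂easting = −n_x/n_z = −0.55955 and ∂z/∂northing = −n_y/n_z = 0.57176.
Gradient magnitude |∇z| = √(a² + b²) = √(0.31309 + 0.32691) = 0.80001.
True dip = arctan(0.80001) = 38.7°, dipping toward SE (azimuth ≈ 136°).

38.7°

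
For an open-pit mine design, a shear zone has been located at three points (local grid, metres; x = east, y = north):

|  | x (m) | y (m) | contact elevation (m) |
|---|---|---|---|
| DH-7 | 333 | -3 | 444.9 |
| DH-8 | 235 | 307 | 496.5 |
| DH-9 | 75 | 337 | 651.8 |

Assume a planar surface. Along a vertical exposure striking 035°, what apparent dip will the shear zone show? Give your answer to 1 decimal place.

Two edge vectors: DH-7→DH-8 = (-98, 310, 51.6), DH-7→DH-9 = (-258, 340, 206.9).
Normal n = (DH-7→DH-8) × (DH-7→DH-9) = (46595, 6963.4, 46660).
So ∂z/∂x = −n_x/n_z = −0.99861 and ∂z/∂y = −n_y/n_z = −0.14924.
Unit vector along 035° is (sin 35°, cos 35°) = (0.5736, 0.8192).
Slope in that direction = a·(0.5736) + b·(0.8192) = −0.69503.
Apparent dip = arctan|0.69503| = 34.8° (true dip is 45.3°, so apparent ≤ true as expected).

34.8°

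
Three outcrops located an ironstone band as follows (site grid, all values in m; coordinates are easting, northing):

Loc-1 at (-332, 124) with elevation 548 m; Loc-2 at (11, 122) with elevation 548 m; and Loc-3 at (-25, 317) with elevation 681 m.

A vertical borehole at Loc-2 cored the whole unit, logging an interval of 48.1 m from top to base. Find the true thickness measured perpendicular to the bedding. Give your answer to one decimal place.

Two edge vectors: Loc-1→Loc-2 = (343, -2, 0), Loc-1→Loc-3 = (307, 193, 133).
Normal n = (Loc-1→Loc-2) × (Loc-1→Loc-3) = (-266, -45619, 66813).
So ∂z/∂easting = −n_x/n_z = 0.00398 and ∂z/∂northing = −n_y/n_z = 0.68279.
|∇z| = √(a²+b²) = 0.68280, so dip δ = arctan(0.68280) = 34.33°.
True thickness = vertical thickness × cos δ = 48.1 × cos 34.33° = 39.7 m.

39.7 m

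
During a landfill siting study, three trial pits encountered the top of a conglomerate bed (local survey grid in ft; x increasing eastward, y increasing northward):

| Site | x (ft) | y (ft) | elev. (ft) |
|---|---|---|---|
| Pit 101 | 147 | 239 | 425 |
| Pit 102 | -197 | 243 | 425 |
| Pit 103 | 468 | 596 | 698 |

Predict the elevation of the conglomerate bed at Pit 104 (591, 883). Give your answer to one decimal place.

916.3 ft

Let the plane be z = a·x + b·y + c.
Pit 102−Pit 101: −344a + 4b = 0;  Pit 103−Pit 101: 321a + 357b = 273.
Solving gives a = 0.00880, b = 0.75679.
Then c = 425 − a·147 − b·239 = 242.83.
At (591, 883): z = 5.2 + 668.2 + 242.83 = 916.3 ft.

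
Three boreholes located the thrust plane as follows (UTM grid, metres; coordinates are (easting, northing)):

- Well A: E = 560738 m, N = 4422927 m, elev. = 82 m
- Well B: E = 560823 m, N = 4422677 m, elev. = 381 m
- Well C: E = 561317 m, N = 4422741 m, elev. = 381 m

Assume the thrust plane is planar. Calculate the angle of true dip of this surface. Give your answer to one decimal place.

Let the plane be z = a·E + b·N + c.
Well B−Well A: 85a − 250b = 299;  Well C−Well A: 579a − 186b = 299.
Solving gives a = 0.14841, b = −1.14554.
Gradient magnitude |∇z| = √(a² + b²) = √(0.02203 + 1.31226) = 1.15511.
True dip = arctan(1.15511) = 49.1°, dipping toward N (azimuth ≈ 353°).

49.1°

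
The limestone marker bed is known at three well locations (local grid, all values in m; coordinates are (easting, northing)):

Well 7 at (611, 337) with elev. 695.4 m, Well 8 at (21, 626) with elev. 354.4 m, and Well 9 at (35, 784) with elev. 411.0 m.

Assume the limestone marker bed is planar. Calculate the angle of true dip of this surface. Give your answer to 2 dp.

37.95°

Let the plane be z = a·E + b·N + c.
Well 8−Well 7: −590a + 289b = −341;  Well 9−Well 7: −576a + 447b = −284.4.
Solving gives a = 0.72210, b = 0.29424.
Gradient magnitude |∇z| = √(a² + b²) = √(0.52142 + 0.08658) = 0.77975.
True dip = arctan(0.77975) = 37.95°, dipping toward WSW (azimuth ≈ 248°).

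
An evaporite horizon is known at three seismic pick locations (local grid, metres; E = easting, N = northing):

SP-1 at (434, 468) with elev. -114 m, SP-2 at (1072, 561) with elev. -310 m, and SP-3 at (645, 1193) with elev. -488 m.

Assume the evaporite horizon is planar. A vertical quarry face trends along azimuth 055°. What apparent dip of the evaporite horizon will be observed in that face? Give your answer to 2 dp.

24.41°

Let the plane be z = a·E + b·N + c.
SP-2−SP-1: 638a + 93b = −196;  SP-3−SP-1: 211a + 725b = −374.
Solving gives a = −0.24229, b = −0.44535.
Unit vector along 055° is (sin 55°, cos 55°) = (0.8192, 0.5736).
Slope in that direction = a·(0.8192) + b·(0.5736) = −0.45391.
Apparent dip = arctan|0.45391| = 24.41° (true dip is 26.9°, so apparent ≤ true as expected).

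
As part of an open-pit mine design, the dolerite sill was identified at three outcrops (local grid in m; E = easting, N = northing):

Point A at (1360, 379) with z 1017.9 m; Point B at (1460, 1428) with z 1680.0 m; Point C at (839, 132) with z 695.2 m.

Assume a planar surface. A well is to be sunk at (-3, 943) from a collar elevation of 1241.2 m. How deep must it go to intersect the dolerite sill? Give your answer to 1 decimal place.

Two edge vectors: Point A→Point B = (100, 1049, 662.1), Point A→Point C = (-521, -247, -322.7).
Normal n = (Point A→Point B) × (Point A→Point C) = (-174973.6, -312684.1, 521829).
So ∂z/∂E = −n_x/n_z = 0.335308 and ∂z/∂N = −n_y/n_z = 0.599208.
Intercept c from Point A: 1017.9 − 456.02 − 227.10 = 334.78.
At (-3, 943): z_contact = −1.01 + 565.05 + 334.78 = 898.83 m.
Depth below ground = 1241.2 − 898.83 = 342.4 m.

342.4 m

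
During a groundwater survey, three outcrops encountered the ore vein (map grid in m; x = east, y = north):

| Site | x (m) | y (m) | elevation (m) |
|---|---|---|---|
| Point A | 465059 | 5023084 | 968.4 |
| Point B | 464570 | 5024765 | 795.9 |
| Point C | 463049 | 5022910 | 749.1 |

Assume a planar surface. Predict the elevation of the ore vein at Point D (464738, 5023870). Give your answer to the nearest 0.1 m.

Two edge vectors: Point A→Point B = (-489, 1681, -172.5), Point A→Point C = (-2010, -174, -219.3).
Normal n = (Point A→Point B) × (Point A→Point C) = (-398658.3, 239487.3, 3463896).
So ∂z/∂x = −n_x/n_z = 0.115089570 and ∂z/∂y = −n_y/n_z = −0.069138132.
Intercept c from Point A: 968.4 − 53523.44 + 347286.65 = 294731.61.
At (464738, 5023870): z = 53486.5 − 347341.0 + 294731.61 = 877.1 m.

877.1 m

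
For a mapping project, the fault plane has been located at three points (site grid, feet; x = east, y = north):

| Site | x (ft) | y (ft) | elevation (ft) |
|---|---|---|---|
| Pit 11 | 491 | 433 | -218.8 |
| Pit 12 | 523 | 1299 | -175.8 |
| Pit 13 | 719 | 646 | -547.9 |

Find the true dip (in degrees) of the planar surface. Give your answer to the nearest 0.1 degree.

Let the plane be z = a·x + b·y + c.
Pit 12−Pit 11: 32a + 866b = 43;  Pit 13−Pit 11: 228a + 213b = −329.1.
Solving gives a = −1.54308, b = 0.10667.
Gradient magnitude |∇z| = √(a² + b²) = √(2.38108 + 0.01138) = 1.54676.
True dip = arctan(1.54676) = 57.1°, dipping toward E (azimuth ≈ 094°).

57.1°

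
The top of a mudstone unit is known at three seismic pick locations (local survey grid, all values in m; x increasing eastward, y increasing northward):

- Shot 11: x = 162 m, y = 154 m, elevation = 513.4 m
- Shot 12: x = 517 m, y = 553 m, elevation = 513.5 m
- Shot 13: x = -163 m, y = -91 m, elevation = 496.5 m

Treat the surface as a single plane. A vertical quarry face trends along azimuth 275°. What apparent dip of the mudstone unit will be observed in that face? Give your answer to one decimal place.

Two edge vectors: Shot 11→Shot 12 = (355, 399, 0.1), Shot 11→Shot 13 = (-325, -245, -16.9).
Normal n = (Shot 11→Shot 12) × (Shot 11→Shot 13) = (-6718.6, 5967, 42700).
So ∂z/∂x = −n_x/n_z = 0.15734 and ∂z/∂y = −n_y/n_z = −0.13974.
Unit vector along 275° is (sin 275°, cos 275°) = (-0.9962, 0.0872).
Slope in that direction = a·(-0.9962) + b·(0.0872) = −0.16892.
Apparent dip = arctan|0.16892| = 9.6° (true dip is 11.9°, so apparent ≤ true as expected).

9.6°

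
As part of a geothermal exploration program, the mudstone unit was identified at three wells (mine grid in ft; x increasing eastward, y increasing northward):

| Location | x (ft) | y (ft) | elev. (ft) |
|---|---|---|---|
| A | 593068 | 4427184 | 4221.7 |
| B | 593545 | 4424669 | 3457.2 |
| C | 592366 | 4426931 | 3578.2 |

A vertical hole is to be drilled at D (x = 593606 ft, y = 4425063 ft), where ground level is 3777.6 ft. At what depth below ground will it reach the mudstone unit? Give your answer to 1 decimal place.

98.1 ft

Two edge vectors: A→B = (477, -2515, -764.5), A→C = (-702, -253, -643.5).
Normal n = (A→B) × (A→C) = (1424984, 843628.5, -1886211).
So ∂z/∂x = −n_x/n_z = 0.755474335 and ∂z/∂y = −n_y/n_z = 0.447260937.
Intercept c from A: 4221.7 − 448047.65 − 1980106.47 = −2423932.42.
At (593606, 4425063): z_contact = 448454.10 + 1979157.83 − 2423932.42 = 3679.50 ft.
Depth below ground = 3777.6 − 3679.50 = 98.1 ft.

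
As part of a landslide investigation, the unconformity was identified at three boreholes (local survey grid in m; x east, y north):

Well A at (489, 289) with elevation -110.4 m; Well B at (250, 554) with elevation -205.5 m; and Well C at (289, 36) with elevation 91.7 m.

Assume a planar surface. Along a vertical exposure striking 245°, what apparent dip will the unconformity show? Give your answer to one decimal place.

25.9°

Let the plane be z = a·x + b·y + c.
Well B−Well A: −239a + 265b = −95.1;  Well C−Well A: −200a − 253b = 202.1.
Solving gives a = −0.25995, b = −0.59332.
Unit vector along 245° is (sin 245°, cos 245°) = (-0.9063, -0.4226).
Slope in that direction = a·(-0.9063) + b·(-0.4226) = 0.48634.
Apparent dip = arctan|0.48634| = 25.9° (true dip is 32.9°, so apparent ≤ true as expected).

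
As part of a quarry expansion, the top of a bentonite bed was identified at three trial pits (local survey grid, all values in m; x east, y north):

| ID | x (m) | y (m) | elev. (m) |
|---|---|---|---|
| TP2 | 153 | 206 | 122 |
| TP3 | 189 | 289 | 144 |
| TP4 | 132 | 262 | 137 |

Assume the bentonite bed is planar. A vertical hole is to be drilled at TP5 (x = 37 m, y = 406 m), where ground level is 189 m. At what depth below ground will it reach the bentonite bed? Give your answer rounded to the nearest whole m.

Let the plane be z = a·x + b·y + c.
TP3−TP2: 36a + 83b = 22;  TP4−TP2: −21a + 56b = 15.
Solving gives a = −0.00346, b = 0.26656.
Then c = 122 − a·153 − b·206 = 67.62.
At (37, 406): z_contact = −0.1 + 108.2 + 67.62 = 175.7 m.
Depth below ground = 189 − 175.7 = 13 m.

13 m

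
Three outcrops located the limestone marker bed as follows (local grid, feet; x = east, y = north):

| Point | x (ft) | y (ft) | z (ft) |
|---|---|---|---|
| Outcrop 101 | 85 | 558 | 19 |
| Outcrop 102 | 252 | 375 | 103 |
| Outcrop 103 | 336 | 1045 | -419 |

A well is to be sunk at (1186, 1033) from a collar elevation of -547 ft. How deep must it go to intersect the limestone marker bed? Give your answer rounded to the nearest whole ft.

Let the plane be z = a·x + b·y + c.
Outcrop 102−Outcrop 101: 167a − 183b = 84;  Outcrop 103−Outcrop 101: 251a + 487b = −438.
Solving gives a = −0.30839, b = −0.74044.
Then c = 19 − a·85 − b·558 = 458.38.
At (1186, 1033): z_contact = −365.7 − 764.9 + 458.38 = -672.2 ft.
Depth below ground = -547 − (-672.2) = 125 ft.

125 ft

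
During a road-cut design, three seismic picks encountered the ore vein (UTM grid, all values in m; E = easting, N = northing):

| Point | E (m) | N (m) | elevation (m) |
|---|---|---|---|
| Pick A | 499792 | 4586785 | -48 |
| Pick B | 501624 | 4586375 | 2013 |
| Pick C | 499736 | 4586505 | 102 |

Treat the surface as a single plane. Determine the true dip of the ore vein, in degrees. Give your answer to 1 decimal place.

Two edge vectors: Pick A→Pick B = (1832, -410, 2061), Pick A→Pick C = (-56, -280, 150).
Normal n = (Pick A→Pick B) × (Pick A→Pick C) = (515580, -390216, -535920).
So ∂z/∂E = −n_x/n_z = 0.96205 and ∂z/∂N = −n_y/n_z = −0.72812.
Gradient magnitude |∇z| = √(a² + b²) = √(0.92553 + 0.53016) = 1.20652.
True dip = arctan(1.20652) = 50.3°, dipping toward NW (azimuth ≈ 307°).

50.3°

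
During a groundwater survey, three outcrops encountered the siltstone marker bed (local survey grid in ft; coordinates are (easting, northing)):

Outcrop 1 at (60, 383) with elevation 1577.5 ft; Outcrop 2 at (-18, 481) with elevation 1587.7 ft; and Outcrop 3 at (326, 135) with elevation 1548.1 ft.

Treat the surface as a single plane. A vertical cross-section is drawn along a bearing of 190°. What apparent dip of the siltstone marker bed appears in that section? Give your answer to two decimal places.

3.00°

Let the plane be z = a·E + b·N + c.
Outcrop 2−Outcrop 1: −78a + 98b = 10.2;  Outcrop 3−Outcrop 1: 266a − 248b = −29.4.
Solving gives a = −0.05229, b = 0.06246.
Unit vector along 190° is (sin 190°, cos 190°) = (-0.1736, -0.9848).
Slope in that direction = a·(-0.1736) + b·(-0.9848) = −0.05243.
Apparent dip = arctan|0.05243| = 3.00° (true dip is 4.7°, so apparent ≤ true as expected).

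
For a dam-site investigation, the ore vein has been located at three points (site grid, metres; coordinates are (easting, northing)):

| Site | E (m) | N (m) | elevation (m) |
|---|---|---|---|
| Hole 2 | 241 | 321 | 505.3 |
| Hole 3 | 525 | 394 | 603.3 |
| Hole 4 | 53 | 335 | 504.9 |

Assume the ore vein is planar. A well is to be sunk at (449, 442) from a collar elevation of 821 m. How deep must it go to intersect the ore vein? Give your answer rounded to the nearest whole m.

174 m

Two edge vectors: Hole 2→Hole 3 = (284, 73, 98), Hole 2→Hole 4 = (-188, 14, -0.4).
Normal n = (Hole 2→Hole 3) × (Hole 2→Hole 4) = (-1401.2, -18310.4, 17700).
So ∂z/∂E = −n_x/n_z = 0.07916 and ∂z/∂N = −n_y/n_z = 1.03449.
Intercept c from Hole 2: 505.3 − 19.08 − 332.07 = 154.15.
At (449, 442): z_contact = 35.5 + 457.2 + 154.15 = 646.9 m.
Depth below ground = 821 − 646.9 = 174 m.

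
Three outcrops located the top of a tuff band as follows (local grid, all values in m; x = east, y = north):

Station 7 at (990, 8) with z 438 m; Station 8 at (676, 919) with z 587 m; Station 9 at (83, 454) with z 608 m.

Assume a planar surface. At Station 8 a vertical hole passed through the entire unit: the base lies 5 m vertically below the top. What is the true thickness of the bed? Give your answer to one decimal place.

4.9 m

Two edge vectors: Station 7→Station 8 = (-314, 911, 149), Station 7→Station 9 = (-907, 446, 170).
Normal n = (Station 7→Station 8) × (Station 7→Station 9) = (88416, -81763, 686233).
So ∂z/∂x = −n_x/n_z = −0.12884 and ∂z/∂y = −n_y/n_z = 0.11915.
|∇z| = √(a²+b²) = 0.17549, so dip δ = arctan(0.17549) = 9.95°.
True thickness = vertical thickness × cos δ = 5 × cos 9.95° = 4.9 m.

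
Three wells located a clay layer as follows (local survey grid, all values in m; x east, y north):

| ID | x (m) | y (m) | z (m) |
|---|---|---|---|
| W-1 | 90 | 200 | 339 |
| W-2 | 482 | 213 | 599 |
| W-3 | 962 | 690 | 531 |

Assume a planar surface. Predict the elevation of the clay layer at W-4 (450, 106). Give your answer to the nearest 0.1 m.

Two edge vectors: W-1→W-2 = (392, 13, 260), W-1→W-3 = (872, 490, 192).
Normal n = (W-1→W-2) × (W-1→W-3) = (-124904, 151456, 180744).
So ∂z/∂x = −n_x/n_z = 0.69105 and ∂z/∂y = −n_y/n_z = −0.83796.
Intercept c from W-1: 339 − 62.19 + 167.59 = 444.40.
At (450, 106): z = 311.0 − 88.8 + 444.40 = 666.5 m.

666.5 m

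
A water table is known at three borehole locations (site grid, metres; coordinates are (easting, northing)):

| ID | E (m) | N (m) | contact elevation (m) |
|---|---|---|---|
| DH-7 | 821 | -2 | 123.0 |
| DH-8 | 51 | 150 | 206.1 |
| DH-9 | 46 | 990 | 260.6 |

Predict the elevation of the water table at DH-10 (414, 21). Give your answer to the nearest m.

Two edge vectors: DH-7→DH-8 = (-770, 152, 83.1), DH-7→DH-9 = (-775, 992, 137.6).
Normal n = (DH-7→DH-8) × (DH-7→DH-9) = (-61520, 41549.5, -646040).
So ∂z/∂E = −n_x/n_z = −0.09523 and ∂z/∂N = −n_y/n_z = 0.06431.
Intercept c from DH-7: 123 + 78.18 + 0.13 = 201.31.
At (414, 21): z = −39.4 + 1.4 + 201.31 = 163.2 m.

163 m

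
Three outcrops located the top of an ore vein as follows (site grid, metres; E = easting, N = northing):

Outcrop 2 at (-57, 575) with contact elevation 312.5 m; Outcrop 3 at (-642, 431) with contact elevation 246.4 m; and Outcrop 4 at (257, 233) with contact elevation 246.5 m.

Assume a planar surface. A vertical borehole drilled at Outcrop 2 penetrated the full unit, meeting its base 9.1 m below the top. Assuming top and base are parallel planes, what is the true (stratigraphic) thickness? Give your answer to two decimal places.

8.83 m

Let the plane be z = a·E + b·N + c.
Outcrop 3−Outcrop 2: −585a − 144b = −66.1;  Outcrop 4−Outcrop 2: 314a − 342b = −66.
Solving gives a = 0.05342, b = 0.24203.
|∇z| = √(a²+b²) = 0.24785, so dip δ = arctan(0.24785) = 13.92°.
True thickness = vertical thickness × cos δ = 9.1 × cos 13.92° = 8.83 m.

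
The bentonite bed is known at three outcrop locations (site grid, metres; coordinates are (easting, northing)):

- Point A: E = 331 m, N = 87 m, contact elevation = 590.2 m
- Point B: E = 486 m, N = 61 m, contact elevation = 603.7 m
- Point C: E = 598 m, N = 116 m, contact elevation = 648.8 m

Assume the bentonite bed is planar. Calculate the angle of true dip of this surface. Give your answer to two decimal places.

Let the plane be z = a·E + b·N + c.
Point B−Point A: 155a − 26b = 13.5;  Point C−Point A: 267a + 29b = 58.6.
Solving gives a = 0.16745, b = 0.47902.
Gradient magnitude |∇z| = √(a² + b²) = √(0.02804 + 0.22946) = 0.50744.
True dip = arctan(0.50744) = 26.91°, dipping toward SSW (azimuth ≈ 199°).

26.91°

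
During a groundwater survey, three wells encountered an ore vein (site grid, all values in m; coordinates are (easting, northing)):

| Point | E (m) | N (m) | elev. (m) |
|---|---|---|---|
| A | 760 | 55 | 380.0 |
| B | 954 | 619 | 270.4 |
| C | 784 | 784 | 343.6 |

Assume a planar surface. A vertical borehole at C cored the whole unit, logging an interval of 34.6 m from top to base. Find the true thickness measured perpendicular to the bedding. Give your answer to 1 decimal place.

31.4 m

Let the plane be z = a·E + b·N + c.
B−A: 194a + 564b = −109.6;  C−A: 24a + 729b = −36.4.
Solving gives a = −0.46422, b = −0.03465.
|∇z| = √(a²+b²) = 0.46551, so dip δ = arctan(0.46551) = 24.96°.
True thickness = vertical thickness × cos δ = 34.6 × cos 24.96° = 31.4 m.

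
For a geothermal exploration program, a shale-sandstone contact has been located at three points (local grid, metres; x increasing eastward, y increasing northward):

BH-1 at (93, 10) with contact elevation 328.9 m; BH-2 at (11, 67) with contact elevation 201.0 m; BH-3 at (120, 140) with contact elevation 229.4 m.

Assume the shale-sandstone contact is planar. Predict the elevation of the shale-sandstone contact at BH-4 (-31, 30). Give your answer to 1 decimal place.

198.5 m

Let the plane be z = a·x + b·y + c.
BH-2−BH-1: −82a + 57b = −127.9;  BH-3−BH-1: 27a + 130b = −99.5.
Solving gives a = 0.89807, b = −0.95191.
Then c = 328.9 − a·93 − b·10 = 254.90.
At (-31, 30): z = −27.8 − 28.6 + 254.90 = 198.5 m.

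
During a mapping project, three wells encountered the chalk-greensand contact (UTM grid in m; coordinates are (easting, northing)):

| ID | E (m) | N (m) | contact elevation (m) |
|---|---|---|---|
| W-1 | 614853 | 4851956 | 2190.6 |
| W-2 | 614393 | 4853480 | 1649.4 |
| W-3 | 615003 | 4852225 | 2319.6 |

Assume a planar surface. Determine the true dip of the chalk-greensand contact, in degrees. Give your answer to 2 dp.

44.22°

Two edge vectors: W-1→W-2 = (-460, 1524, -541.2), W-1→W-3 = (150, 269, 129).
Normal n = (W-1→W-2) × (W-1→W-3) = (342178.8, -21840, -352340).
So ∂z/∂E = −n_x/n_z = 0.97116 and ∂z/∂N = −n_y/n_z = −0.06199.
Gradient magnitude |∇z| = √(a² + b²) = √(0.94315 + 0.00384) = 0.97314.
True dip = arctan(0.97314) = 44.22°, dipping toward W (azimuth ≈ 274°).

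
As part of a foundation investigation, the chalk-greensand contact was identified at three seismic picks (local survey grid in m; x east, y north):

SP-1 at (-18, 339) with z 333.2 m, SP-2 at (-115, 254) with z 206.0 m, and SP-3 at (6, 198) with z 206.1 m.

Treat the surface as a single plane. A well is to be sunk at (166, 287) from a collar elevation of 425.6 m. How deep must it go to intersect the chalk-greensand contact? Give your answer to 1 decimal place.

Let the plane be z = a·x + b·y + c.
SP-2−SP-1: −97a − 85b = −127.2;  SP-3−SP-1: 24a − 141b = −127.1.
Solving gives a = 0.45376, b = 0.97865.
Then c = 333.2 − a·-18 − b·339 = 9.60.
At (166, 287): z_contact = 75.32 + 280.87 + 9.60 = 365.80 m.
Depth below ground = 425.6 − 365.80 = 59.8 m.

59.8 m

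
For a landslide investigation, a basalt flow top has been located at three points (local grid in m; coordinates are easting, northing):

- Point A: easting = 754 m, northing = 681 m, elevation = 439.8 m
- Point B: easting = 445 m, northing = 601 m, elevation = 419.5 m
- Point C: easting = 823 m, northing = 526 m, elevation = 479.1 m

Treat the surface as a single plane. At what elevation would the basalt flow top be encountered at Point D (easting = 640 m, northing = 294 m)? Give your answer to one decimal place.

Let the plane be z = a·easting + b·northing + c.
Point B−Point A: −309a − 80b = −20.3;  Point C−Point A: 69a − 155b = 39.3.
Solving gives a = 0.11777, b = −0.20112.
Then c = 439.8 − a·754 − b·681 = 487.97.
At (640, 294): z = 75.4 − 59.1 + 487.97 = 504.2 m.

504.2 m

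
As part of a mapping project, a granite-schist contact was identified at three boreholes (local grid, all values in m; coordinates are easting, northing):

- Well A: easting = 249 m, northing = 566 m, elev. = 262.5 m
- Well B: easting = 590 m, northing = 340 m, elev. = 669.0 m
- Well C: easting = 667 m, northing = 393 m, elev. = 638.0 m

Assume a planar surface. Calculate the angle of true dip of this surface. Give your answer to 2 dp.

51.33°

Let the plane be z = a·easting + b·northing + c.
Well B−Well A: 341a − 226b = 406.5;  Well C−Well A: 418a − 173b = 375.5.
Solving gives a = 0.40982, b = −1.18031.
Gradient magnitude |∇z| = √(a² + b²) = √(0.16796 + 1.39313) = 1.24943.
True dip = arctan(1.24943) = 51.33°, dipping toward NNW (azimuth ≈ 341°).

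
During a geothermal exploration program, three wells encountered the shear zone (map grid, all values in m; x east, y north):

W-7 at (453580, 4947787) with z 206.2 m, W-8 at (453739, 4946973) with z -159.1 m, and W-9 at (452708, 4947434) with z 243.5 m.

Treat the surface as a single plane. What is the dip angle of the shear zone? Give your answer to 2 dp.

24.61°

Two edge vectors: W-7→W-8 = (159, -814, -365.3), W-7→W-9 = (-872, -353, 37.3).
Normal n = (W-7→W-8) × (W-7→W-9) = (-159313.1, 312610.9, -765935).
So ∂z/∂x = −n_x/n_z = −0.20800 and ∂z/∂y = −n_y/n_z = 0.40814.
Gradient magnitude |∇z| = √(a² + b²) = √(0.04326 + 0.16658) = 0.45809.
True dip = arctan(0.45809) = 24.61°, dipping toward SSE (azimuth ≈ 153°).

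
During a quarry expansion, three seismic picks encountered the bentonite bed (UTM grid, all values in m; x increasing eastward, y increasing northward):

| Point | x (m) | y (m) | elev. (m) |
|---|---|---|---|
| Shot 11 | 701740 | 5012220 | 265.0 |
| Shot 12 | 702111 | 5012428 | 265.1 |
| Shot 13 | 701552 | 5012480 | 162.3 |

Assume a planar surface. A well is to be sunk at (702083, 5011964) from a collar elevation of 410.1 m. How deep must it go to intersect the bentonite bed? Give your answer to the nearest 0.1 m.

Two edge vectors: Shot 11→Shot 12 = (371, 208, 0.1), Shot 11→Shot 13 = (-188, 260, -102.7).
Normal n = (Shot 11→Shot 12) × (Shot 11→Shot 13) = (-21387.6, 38082.9, 135564).
So ∂z/∂x = −n_x/n_z = 0.157767549 and ∂z/∂y = −n_y/n_z = −0.280921926.
Intercept c from Shot 11: 265 − 110711.80 + 1408042.50 = 1297595.70.
At (702083, 5011964): z_contact = 110765.91 − 1407970.58 + 1297595.70 = 391.03 m.
Depth below ground = 410.1 − 391.03 = 19.1 m.

19.1 m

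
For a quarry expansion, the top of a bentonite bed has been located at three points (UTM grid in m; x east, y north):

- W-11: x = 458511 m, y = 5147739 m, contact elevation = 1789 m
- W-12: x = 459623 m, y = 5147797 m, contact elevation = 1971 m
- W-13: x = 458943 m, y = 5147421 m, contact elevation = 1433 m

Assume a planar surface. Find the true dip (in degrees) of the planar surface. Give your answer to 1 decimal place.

51.5°

Let the plane be z = a·x + b·y + c.
W-12−W-11: 1112a + 58b = 182;  W-13−W-11: 432a − 318b = −356.
Solving gives a = 0.09831, b = 1.25305.
Gradient magnitude |∇z| = √(a² + b²) = √(0.00967 + 1.57014) = 1.25690.
True dip = arctan(1.25690) = 51.5°, dipping toward S (azimuth ≈ 184°).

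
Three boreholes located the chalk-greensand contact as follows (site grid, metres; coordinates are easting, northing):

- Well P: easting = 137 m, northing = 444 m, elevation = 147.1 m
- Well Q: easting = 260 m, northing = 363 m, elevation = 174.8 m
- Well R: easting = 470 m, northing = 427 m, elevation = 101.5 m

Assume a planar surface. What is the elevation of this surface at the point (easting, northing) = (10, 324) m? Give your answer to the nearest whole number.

240 m

Let the plane be z = a·easting + b·northing + c.
Well Q−Well P: 123a − 81b = 27.7;  Well R−Well P: 333a − 17b = −45.6.
Solving gives a = −0.16737, b = −0.59613.
Then c = 147.1 − a·137 − b·444 = 434.71.
At (10, 324): z = −1.7 − 193.1 + 434.71 = 239.9 m.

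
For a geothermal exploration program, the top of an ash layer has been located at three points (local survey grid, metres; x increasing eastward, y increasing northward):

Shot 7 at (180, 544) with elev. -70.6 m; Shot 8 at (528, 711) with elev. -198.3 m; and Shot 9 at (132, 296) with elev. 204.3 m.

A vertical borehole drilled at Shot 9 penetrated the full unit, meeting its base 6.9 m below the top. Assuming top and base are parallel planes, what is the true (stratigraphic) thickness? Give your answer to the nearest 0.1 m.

Let the plane be z = a·x + b·y + c.
Shot 8−Shot 7: 348a + 167b = −127.7;  Shot 9−Shot 7: −48a − 248b = 274.9.
Solving gives a = 0.18188, b = −1.14367.
|∇z| = √(a²+b²) = 1.15804, so dip δ = arctan(1.15804) = 49.19°.
True thickness = vertical thickness × cos δ = 6.9 × cos 49.19° = 4.5 m.

4.5 m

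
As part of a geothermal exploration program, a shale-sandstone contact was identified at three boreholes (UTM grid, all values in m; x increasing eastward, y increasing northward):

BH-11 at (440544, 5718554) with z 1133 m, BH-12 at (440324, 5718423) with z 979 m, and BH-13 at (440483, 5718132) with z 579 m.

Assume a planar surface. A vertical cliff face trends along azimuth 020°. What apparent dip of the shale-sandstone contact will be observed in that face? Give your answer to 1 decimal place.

Two edge vectors: BH-11→BH-12 = (-220, -131, -154), BH-11→BH-13 = (-61, -422, -554).
Normal n = (BH-11→BH-12) × (BH-11→BH-13) = (7586, -112486, 84849).
So ∂z/∂x = −n_x/n_z = −0.08941 and ∂z/∂y = −n_y/n_z = 1.32572.
Unit vector along 020° is (sin 20°, cos 20°) = (0.3420, 0.9397).
Slope in that direction = a·(0.3420) + b·(0.9397) = 1.21519.
Apparent dip = arctan|1.21519| = 50.5° (true dip is 53.0°, so apparent ≤ true as expected).

50.5°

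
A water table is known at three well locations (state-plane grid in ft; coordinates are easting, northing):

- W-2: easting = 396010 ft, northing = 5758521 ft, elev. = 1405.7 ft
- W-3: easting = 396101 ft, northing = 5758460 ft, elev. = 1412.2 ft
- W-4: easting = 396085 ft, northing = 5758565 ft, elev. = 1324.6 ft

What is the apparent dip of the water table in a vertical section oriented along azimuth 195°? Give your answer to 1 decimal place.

Let the plane be z = a·easting + b·northing + c.
W-3−W-2: 91a − 61b = 6.5;  W-4−W-2: 75a + 44b = −81.1.
Solving gives a = −0.54332, b = −0.91708.
Unit vector along 195° is (sin 195°, cos 195°) = (-0.2588, -0.9659).
Slope in that direction = a·(-0.2588) + b·(-0.9659) = 1.02645.
Apparent dip = arctan|1.02645| = 45.7° (true dip is 46.8°, so apparent ≤ true as expected).

45.7°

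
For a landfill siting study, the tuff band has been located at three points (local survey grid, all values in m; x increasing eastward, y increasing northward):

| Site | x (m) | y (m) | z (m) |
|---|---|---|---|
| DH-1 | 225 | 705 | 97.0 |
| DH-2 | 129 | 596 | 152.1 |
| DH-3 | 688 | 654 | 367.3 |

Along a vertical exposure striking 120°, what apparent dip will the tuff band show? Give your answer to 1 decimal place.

41.4°

Let the plane be z = a·x + b·y + c.
DH-2−DH-1: −96a − 109b = 55.1;  DH-3−DH-1: 463a − 51b = 270.3.
Solving gives a = 0.48142, b = −0.92950.
Unit vector along 120° is (sin 120°, cos 120°) = (0.8660, -0.5000).
Slope in that direction = a·(0.8660) + b·(-0.5000) = 0.88167.
Apparent dip = arctan|0.88167| = 41.4° (true dip is 46.3°, so apparent ≤ true as expected).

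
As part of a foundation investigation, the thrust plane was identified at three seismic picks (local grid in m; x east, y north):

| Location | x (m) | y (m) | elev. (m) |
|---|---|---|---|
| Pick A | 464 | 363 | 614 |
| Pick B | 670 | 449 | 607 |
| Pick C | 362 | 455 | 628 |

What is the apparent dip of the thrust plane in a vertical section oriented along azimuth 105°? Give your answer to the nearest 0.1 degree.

4.8°

Two edge vectors: Pick A→Pick B = (206, 86, -7), Pick A→Pick C = (-102, 92, 14).
Normal n = (Pick A→Pick B) × (Pick A→Pick C) = (1848, -2170, 27724).
So ∂z/∂x = −n_x/n_z = −0.06666 and ∂z/∂y = −n_y/n_z = 0.07827.
Unit vector along 105° is (sin 105°, cos 105°) = (0.9659, -0.2588).
Slope in that direction = a·(0.9659) + b·(-0.2588) = −0.08464.
Apparent dip = arctan|0.08464| = 4.8° (true dip is 5.9°, so apparent ≤ true as expected).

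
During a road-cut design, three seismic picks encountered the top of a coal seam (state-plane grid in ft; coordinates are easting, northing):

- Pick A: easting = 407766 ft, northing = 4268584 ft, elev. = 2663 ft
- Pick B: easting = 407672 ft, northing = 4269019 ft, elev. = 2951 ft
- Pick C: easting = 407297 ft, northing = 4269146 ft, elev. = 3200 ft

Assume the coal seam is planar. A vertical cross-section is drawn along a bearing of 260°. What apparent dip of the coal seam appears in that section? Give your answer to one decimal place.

20.3°

Let the plane be z = a·easting + b·northing + c.
Pick B−Pick A: −94a + 435b = 288;  Pick C−Pick A: −469a + 562b = 537.
Solving gives a = −0.47451, b = 0.55953.
Unit vector along 260° is (sin 260°, cos 260°) = (-0.9848, -0.1736).
Slope in that direction = a·(-0.9848) + b·(-0.1736) = 0.37013.
Apparent dip = arctan|0.37013| = 20.3° (true dip is 36.3°, so apparent ≤ true as expected).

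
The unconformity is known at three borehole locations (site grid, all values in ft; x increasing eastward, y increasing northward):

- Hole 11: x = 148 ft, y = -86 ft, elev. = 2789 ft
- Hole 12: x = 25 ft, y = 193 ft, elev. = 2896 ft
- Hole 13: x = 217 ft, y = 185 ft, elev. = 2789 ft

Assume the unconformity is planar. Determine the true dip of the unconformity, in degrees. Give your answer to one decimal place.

29.6°

Two edge vectors: Hole 11→Hole 12 = (-123, 279, 107), Hole 11→Hole 13 = (69, 271, 0).
Normal n = (Hole 11→Hole 12) × (Hole 11→Hole 13) = (-28997, 7383, -52584).
So ∂z/∂x = −n_x/n_z = −0.55144 and ∂z/∂y = −n_y/n_z = 0.14040.
Gradient magnitude |∇z| = √(a² + b²) = √(0.30409 + 0.01971) = 0.56904.
True dip = arctan(0.56904) = 29.6°, dipping toward ESE (azimuth ≈ 104°).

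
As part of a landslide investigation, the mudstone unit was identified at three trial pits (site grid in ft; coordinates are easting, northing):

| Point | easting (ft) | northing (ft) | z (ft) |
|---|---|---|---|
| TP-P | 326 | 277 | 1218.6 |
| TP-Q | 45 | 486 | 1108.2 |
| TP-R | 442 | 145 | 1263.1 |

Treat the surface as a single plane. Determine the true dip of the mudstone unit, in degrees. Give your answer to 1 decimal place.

22.3°

Let the plane be z = a·easting + b·northing + c.
TP-Q−TP-P: −281a + 209b = −110.4;  TP-R−TP-P: 116a − 132b = 44.5.
Solving gives a = 0.41036, b = 0.02350.
Gradient magnitude |∇z| = √(a² + b²) = √(0.16839 + 0.00055) = 0.41103.
True dip = arctan(0.41103) = 22.3°, dipping toward W (azimuth ≈ 267°).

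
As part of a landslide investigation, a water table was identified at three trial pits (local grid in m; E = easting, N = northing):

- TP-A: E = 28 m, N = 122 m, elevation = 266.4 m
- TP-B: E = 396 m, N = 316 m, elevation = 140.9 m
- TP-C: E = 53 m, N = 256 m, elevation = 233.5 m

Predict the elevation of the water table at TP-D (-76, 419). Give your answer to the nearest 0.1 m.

230.9 m

Let the plane be z = a·E + b·N + c.
TP-B−TP-A: 368a + 194b = −125.5;  TP-C−TP-A: 25a + 134b = −32.9.
Solving gives a = −0.23468, b = −0.20174.
Then c = 266.4 − a·28 − b·122 = 297.58.
At (-76, 419): z = 17.8 − 84.5 + 297.58 = 230.9 m.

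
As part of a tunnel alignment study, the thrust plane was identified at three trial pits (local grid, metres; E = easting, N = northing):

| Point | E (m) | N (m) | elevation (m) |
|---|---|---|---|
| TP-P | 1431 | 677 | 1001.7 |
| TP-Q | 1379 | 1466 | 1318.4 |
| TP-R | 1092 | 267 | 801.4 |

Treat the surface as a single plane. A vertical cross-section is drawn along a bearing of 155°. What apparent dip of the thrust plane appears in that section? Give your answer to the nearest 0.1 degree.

18.2°

Two edge vectors: TP-P→TP-Q = (-52, 789, 316.7), TP-P→TP-R = (-339, -410, -200.3).
Normal n = (TP-P→TP-Q) × (TP-P→TP-R) = (-28189.7, -117776.9, 288791).
So ∂z/∂E = −n_x/n_z = 0.09761 and ∂z/∂N = −n_y/n_z = 0.40783.
Unit vector along 155° is (sin 155°, cos 155°) = (0.4226, -0.9063).
Slope in that direction = a·(0.4226) + b·(-0.9063) = −0.32836.
Apparent dip = arctan|0.32836| = 18.2° (true dip is 22.8°, so apparent ≤ true as expected).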